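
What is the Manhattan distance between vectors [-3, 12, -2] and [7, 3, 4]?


d = sum of absolute differences: |-3-7|=10 + |12-3|=9 + |-2-4|=6 = 25.

25


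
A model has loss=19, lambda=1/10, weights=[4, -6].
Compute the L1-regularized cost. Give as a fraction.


L1 norm = sum(|w|) = 10. J = 19 + 1/10 * 10 = 20.

20


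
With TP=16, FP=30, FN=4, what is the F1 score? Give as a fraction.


Precision = 16/46 = 8/23. Recall = 16/20 = 4/5. F1 = 2*P*R/(P+R) = 16/33.

16/33


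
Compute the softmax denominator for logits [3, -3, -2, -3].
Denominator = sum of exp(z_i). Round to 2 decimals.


Denom = e^3=20.0855 + e^-3=0.0498 + e^-2=0.1353 + e^-3=0.0498. Sum = 20.3204, which rounds to 20.32.

20.32


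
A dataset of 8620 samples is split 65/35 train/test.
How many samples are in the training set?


Test set = 8620 * 35% = 3017. Training set = 8620 - 3017 = 5603.

5603


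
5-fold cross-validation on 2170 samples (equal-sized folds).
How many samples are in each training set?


Each validation fold has 2170/5 = 434 samples. Training set = 2170 - 434 = 1736.

1736


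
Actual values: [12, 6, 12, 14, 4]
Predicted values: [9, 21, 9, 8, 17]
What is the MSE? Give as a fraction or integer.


MSE = (1/5) * ((12-9)^2=9 + (6-21)^2=225 + (12-9)^2=9 + (14-8)^2=36 + (4-17)^2=169). Sum = 448. MSE = 448/5.

448/5


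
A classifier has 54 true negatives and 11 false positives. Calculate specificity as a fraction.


Specificity = TN / (TN + FP) = 54 / 65 = 54/65.

54/65


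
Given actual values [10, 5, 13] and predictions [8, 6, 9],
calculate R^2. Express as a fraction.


Mean(y) = 28/3. SS_res = 21. SS_tot = 98/3. R^2 = 1 - 21/(98/3) = 5/14.

5/14


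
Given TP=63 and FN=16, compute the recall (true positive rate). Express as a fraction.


Recall = TP / (TP + FN) = 63 / 79 = 63/79.

63/79


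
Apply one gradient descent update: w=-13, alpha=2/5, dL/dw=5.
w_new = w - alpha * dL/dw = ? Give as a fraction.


w_new = -13 - 2/5 * 5 = -13 - 2 = -15.

-15


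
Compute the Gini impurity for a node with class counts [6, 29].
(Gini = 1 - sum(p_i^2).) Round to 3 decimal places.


Total = 35. Proportions: 6/35, 29/35. sum(p_i^2) = 0.7159. Gini = 1 - 0.7159 = 0.2841, which rounds to 0.284.

0.284


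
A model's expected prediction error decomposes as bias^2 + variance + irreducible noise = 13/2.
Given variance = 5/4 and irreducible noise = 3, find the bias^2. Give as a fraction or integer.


Total error = bias^2 + variance + irreducible noise. So bias^2 = 13/2 - 5/4 - 3 = 9/4.

9/4


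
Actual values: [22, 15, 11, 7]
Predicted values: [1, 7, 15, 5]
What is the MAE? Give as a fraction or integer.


MAE = (1/4) * (|22-1|=21 + |15-7|=8 + |11-15|=4 + |7-5|=2). Sum = 35. MAE = 35/4.

35/4


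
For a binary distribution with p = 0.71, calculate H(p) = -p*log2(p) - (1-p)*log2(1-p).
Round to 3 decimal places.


H = -0.71*log2(0.71) - 0.29*log2(0.29) = 0.869.

0.869


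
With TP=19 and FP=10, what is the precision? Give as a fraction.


Precision = TP / (TP + FP) = 19 / 29 = 19/29.

19/29


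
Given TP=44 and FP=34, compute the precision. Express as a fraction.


Precision = TP / (TP + FP) = 44 / 78 = 22/39.

22/39


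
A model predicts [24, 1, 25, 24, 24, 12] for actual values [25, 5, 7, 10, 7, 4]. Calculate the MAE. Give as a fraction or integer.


MAE = (1/6) * (|25-24|=1 + |5-1|=4 + |7-25|=18 + |10-24|=14 + |7-24|=17 + |4-12|=8). Sum = 62. MAE = 31/3.

31/3


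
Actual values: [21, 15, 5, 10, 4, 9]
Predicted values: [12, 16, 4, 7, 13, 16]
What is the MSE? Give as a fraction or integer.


MSE = (1/6) * ((21-12)^2=81 + (15-16)^2=1 + (5-4)^2=1 + (10-7)^2=9 + (4-13)^2=81 + (9-16)^2=49). Sum = 222. MSE = 37.

37


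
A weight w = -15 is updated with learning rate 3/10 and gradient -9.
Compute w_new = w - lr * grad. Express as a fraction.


w_new = -15 - 3/10 * -9 = -15 - -27/10 = -123/10.

-123/10


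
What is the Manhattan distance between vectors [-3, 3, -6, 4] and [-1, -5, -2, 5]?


d = sum of absolute differences: |-3--1|=2 + |3--5|=8 + |-6--2|=4 + |4-5|=1 = 15.

15


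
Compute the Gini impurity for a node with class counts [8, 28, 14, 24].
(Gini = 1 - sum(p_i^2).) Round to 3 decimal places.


Total = 74. Proportions: 8/74, 28/74, 14/74, 24/74. sum(p_i^2) = 0.2958. Gini = 1 - 0.2958 = 0.7042, which rounds to 0.704.

0.704


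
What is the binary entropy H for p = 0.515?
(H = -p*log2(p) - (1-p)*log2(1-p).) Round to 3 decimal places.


H = -0.515*log2(0.515) - 0.485*log2(0.485) = 0.999.

0.999


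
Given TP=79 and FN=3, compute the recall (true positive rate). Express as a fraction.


Recall = TP / (TP + FN) = 79 / 82 = 79/82.

79/82


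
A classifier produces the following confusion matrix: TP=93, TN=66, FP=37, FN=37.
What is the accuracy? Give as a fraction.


Accuracy = (TP + TN) / (TP + TN + FP + FN) = (93 + 66) / 233 = 159/233.

159/233


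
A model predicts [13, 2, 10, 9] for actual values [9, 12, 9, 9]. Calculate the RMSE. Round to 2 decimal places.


MSE = 29.2500. RMSE = sqrt(29.2500) = 5.41.

5.41


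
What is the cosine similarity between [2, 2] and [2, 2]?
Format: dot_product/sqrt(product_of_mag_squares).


dot = 8. |a|^2 = 8, |b|^2 = 8. cos = 8/sqrt(64).

8/sqrt(64)


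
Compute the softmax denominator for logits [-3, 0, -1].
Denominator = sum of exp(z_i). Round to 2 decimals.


Denom = e^-3=0.0498 + e^0=1.0000 + e^-1=0.3679. Sum = 1.4177, which rounds to 1.42.

1.42


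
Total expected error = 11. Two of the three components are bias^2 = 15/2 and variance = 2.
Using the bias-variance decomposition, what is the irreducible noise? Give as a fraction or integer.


Total error = bias^2 + variance + irreducible noise. So irreducible noise = 11 - 15/2 - 2 = 3/2.

3/2


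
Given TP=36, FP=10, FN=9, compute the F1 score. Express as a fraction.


Precision = 36/46 = 18/23. Recall = 36/45 = 4/5. F1 = 2*P*R/(P+R) = 72/91.

72/91


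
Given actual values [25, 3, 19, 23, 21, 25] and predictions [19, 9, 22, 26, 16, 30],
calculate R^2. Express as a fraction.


Mean(y) = 58/3. SS_res = 140. SS_tot = 1042/3. R^2 = 1 - 140/(1042/3) = 311/521.

311/521


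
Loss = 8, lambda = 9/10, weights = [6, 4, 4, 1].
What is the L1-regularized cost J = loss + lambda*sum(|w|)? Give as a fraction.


L1 norm = sum(|w|) = 15. J = 8 + 9/10 * 15 = 43/2.

43/2


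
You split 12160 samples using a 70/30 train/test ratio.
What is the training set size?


Test set = 12160 * 30% = 3648. Training set = 12160 - 3648 = 8512.

8512


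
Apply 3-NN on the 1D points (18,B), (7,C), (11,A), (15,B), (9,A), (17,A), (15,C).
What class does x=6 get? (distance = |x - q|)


Distances: |18-6|=12, |7-6|=1, |11-6|=5, |15-6|=9, |9-6|=3, |17-6|=11, |15-6|=9. 3 nearest: (7,C), (9,A), (11,A). Counts: {'C': 1, 'A': 2}. Majority class: A.

A


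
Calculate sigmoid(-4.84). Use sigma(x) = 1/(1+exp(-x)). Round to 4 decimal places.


sigma(-4.84) = 1/(1+e^(4.84)) = 1/(1+126.469352) = 1/127.469352 = 0.0078.

0.0078


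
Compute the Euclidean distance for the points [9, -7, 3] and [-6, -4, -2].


d = sqrt(sum of squared differences). (9--6)^2=225, (-7--4)^2=9, (3--2)^2=25. Sum = 259.

sqrt(259)


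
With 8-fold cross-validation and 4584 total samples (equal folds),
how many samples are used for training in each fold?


Each validation fold has 4584/8 = 573 samples. Training set = 4584 - 573 = 4011.

4011


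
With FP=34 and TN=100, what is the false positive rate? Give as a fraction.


FPR = FP / (FP + TN) = 34 / 134 = 17/67.

17/67


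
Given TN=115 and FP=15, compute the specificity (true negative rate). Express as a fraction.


Specificity = TN / (TN + FP) = 115 / 130 = 23/26.

23/26


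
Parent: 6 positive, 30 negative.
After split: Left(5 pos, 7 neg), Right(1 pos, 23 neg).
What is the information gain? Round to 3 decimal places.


H(parent) = 0.6500. H(left) = 0.9799, H(right) = 0.2499. Weighted = (12/36)*0.9799 + (24/36)*0.2499 = 0.4932. IG = 0.6500 - 0.4932 = 0.1568, which rounds to 0.157.

0.157


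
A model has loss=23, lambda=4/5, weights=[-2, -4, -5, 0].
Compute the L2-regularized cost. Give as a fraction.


L2 sq norm = sum(w^2) = 45. J = 23 + 4/5 * 45 = 59.

59


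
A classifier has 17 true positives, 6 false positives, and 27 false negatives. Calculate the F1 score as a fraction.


Precision = 17/23 = 17/23. Recall = 17/44 = 17/44. F1 = 2*P*R/(P+R) = 34/67.

34/67


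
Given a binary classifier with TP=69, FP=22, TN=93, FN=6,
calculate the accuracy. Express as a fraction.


Accuracy = (TP + TN) / (TP + TN + FP + FN) = (69 + 93) / 190 = 81/95.

81/95


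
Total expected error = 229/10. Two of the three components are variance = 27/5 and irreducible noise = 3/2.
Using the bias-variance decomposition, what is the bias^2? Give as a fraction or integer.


Total error = bias^2 + variance + irreducible noise. So bias^2 = 229/10 - 27/5 - 3/2 = 16.

16


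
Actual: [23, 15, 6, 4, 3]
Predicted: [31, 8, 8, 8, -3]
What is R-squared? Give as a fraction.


Mean(y) = 51/5. SS_res = 169. SS_tot = 1474/5. R^2 = 1 - 169/(1474/5) = 629/1474.

629/1474


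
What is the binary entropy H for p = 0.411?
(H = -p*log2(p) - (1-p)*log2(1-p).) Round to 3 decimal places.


H = -0.411*log2(0.411) - 0.589*log2(0.589) = 0.977.

0.977


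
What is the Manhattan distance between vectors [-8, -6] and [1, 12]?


d = sum of absolute differences: |-8-1|=9 + |-6-12|=18 = 27.

27


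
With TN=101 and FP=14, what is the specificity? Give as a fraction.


Specificity = TN / (TN + FP) = 101 / 115 = 101/115.

101/115


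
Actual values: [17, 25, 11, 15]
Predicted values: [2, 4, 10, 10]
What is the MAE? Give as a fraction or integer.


MAE = (1/4) * (|17-2|=15 + |25-4|=21 + |11-10|=1 + |15-10|=5). Sum = 42. MAE = 21/2.

21/2


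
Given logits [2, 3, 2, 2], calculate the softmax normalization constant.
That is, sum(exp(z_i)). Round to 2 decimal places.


Denom = e^2=7.3891 + e^3=20.0855 + e^2=7.3891 + e^2=7.3891. Sum = 42.2528, which rounds to 42.25.

42.25


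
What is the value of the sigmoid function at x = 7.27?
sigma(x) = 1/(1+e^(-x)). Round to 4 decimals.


sigma(7.27) = 1/(1+e^(-7.27)) = 1/(1+0.000696) = 1/1.000696 = 0.9993.

0.9993


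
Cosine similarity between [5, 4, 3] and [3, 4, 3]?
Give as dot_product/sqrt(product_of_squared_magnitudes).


dot = 40. |a|^2 = 50, |b|^2 = 34. cos = 40/sqrt(1700).

40/sqrt(1700)


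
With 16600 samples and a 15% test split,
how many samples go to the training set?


Test set = 16600 * 15% = 2490. Training set = 16600 - 2490 = 14110.

14110


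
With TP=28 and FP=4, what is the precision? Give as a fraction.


Precision = TP / (TP + FP) = 28 / 32 = 7/8.

7/8


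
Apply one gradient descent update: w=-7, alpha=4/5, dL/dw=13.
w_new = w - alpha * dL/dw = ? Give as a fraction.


w_new = -7 - 4/5 * 13 = -7 - 52/5 = -87/5.

-87/5


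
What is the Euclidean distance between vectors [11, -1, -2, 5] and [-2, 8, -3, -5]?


d = sqrt(sum of squared differences). (11--2)^2=169, (-1-8)^2=81, (-2--3)^2=1, (5--5)^2=100. Sum = 351.

sqrt(351)


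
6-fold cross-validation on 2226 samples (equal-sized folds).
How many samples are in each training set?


Each validation fold has 2226/6 = 371 samples. Training set = 2226 - 371 = 1855.

1855


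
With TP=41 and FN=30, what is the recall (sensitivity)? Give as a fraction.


Recall = TP / (TP + FN) = 41 / 71 = 41/71.

41/71


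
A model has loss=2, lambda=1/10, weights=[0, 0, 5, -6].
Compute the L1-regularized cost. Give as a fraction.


L1 norm = sum(|w|) = 11. J = 2 + 1/10 * 11 = 31/10.

31/10


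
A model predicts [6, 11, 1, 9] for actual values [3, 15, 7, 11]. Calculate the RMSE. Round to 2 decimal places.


MSE = 16.2500. RMSE = sqrt(16.2500) = 4.03.

4.03


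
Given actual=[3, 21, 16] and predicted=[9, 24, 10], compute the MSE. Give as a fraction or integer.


MSE = (1/3) * ((3-9)^2=36 + (21-24)^2=9 + (16-10)^2=36). Sum = 81. MSE = 27.

27


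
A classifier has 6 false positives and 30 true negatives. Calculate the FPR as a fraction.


FPR = FP / (FP + TN) = 6 / 36 = 1/6.

1/6


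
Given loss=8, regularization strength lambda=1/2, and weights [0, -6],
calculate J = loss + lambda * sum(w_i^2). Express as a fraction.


L2 sq norm = sum(w^2) = 36. J = 8 + 1/2 * 36 = 26.

26


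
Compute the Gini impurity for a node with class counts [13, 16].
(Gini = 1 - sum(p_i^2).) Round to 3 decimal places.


Total = 29. Proportions: 13/29, 16/29. sum(p_i^2) = 0.5054. Gini = 1 - 0.5054 = 0.4946, which rounds to 0.495.

0.495


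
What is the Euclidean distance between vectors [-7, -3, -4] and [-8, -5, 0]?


d = sqrt(sum of squared differences). (-7--8)^2=1, (-3--5)^2=4, (-4-0)^2=16. Sum = 21.

sqrt(21)


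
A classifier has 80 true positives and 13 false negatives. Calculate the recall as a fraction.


Recall = TP / (TP + FN) = 80 / 93 = 80/93.

80/93


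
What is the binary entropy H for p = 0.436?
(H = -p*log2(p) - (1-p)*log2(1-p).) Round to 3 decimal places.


H = -0.436*log2(0.436) - 0.564*log2(0.564) = 0.988.

0.988


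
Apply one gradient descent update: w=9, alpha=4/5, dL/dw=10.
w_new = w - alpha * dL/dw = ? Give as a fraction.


w_new = 9 - 4/5 * 10 = 9 - 8 = 1.

1


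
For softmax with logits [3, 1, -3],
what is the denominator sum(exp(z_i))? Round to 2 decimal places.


Denom = e^3=20.0855 + e^1=2.7183 + e^-3=0.0498. Sum = 22.8536, which rounds to 22.85.

22.85


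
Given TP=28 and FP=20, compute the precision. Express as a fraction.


Precision = TP / (TP + FP) = 28 / 48 = 7/12.

7/12


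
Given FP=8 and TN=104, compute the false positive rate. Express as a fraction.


FPR = FP / (FP + TN) = 8 / 112 = 1/14.

1/14


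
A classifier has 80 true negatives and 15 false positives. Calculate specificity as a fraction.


Specificity = TN / (TN + FP) = 80 / 95 = 16/19.

16/19


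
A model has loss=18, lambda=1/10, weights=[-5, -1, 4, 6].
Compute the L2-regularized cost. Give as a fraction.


L2 sq norm = sum(w^2) = 78. J = 18 + 1/10 * 78 = 129/5.

129/5


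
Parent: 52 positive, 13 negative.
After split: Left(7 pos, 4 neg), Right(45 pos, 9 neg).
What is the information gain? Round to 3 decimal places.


H(parent) = 0.7219. H(left) = 0.9457, H(right) = 0.6500. Weighted = (11/65)*0.9457 + (54/65)*0.6500 = 0.7000. IG = 0.7219 - 0.7000 = 0.0219, which rounds to 0.022.

0.022


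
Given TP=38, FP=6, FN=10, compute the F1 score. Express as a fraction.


Precision = 38/44 = 19/22. Recall = 38/48 = 19/24. F1 = 2*P*R/(P+R) = 19/23.

19/23


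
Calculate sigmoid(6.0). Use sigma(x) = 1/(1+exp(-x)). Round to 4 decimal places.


sigma(6.0) = 1/(1+e^(-6.0)) = 1/(1+0.002479) = 1/1.002479 = 0.9975.

0.9975


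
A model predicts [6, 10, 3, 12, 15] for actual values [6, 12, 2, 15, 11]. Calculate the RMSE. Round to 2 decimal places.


MSE = 6.0000. RMSE = sqrt(6.0000) = 2.45.

2.45


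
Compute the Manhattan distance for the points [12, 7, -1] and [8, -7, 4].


d = sum of absolute differences: |12-8|=4 + |7--7|=14 + |-1-4|=5 = 23.

23


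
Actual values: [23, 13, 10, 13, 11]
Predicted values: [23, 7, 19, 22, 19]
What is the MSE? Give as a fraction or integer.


MSE = (1/5) * ((23-23)^2=0 + (13-7)^2=36 + (10-19)^2=81 + (13-22)^2=81 + (11-19)^2=64). Sum = 262. MSE = 262/5.

262/5


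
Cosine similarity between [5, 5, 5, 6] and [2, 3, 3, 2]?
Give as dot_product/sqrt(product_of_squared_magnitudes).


dot = 52. |a|^2 = 111, |b|^2 = 26. cos = 52/sqrt(2886).

52/sqrt(2886)


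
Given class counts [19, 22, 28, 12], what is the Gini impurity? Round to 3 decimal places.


Total = 81. Proportions: 19/81, 22/81, 28/81, 12/81. sum(p_i^2) = 0.2702. Gini = 1 - 0.2702 = 0.7298, which rounds to 0.730.

0.730


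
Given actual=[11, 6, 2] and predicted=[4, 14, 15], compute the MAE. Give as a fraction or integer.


MAE = (1/3) * (|11-4|=7 + |6-14|=8 + |2-15|=13). Sum = 28. MAE = 28/3.

28/3


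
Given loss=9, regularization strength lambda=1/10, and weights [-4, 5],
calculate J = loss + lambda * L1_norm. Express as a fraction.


L1 norm = sum(|w|) = 9. J = 9 + 1/10 * 9 = 99/10.

99/10


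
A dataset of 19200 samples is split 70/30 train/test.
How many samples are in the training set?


Test set = 19200 * 30% = 5760. Training set = 19200 - 5760 = 13440.

13440


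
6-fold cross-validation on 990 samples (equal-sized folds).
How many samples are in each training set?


Each validation fold has 990/6 = 165 samples. Training set = 990 - 165 = 825.

825


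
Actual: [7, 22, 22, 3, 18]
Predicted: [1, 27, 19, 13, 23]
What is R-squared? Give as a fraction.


Mean(y) = 72/5. SS_res = 195. SS_tot = 1566/5. R^2 = 1 - 195/(1566/5) = 197/522.

197/522


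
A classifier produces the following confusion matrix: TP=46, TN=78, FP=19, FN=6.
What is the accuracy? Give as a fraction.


Accuracy = (TP + TN) / (TP + TN + FP + FN) = (46 + 78) / 149 = 124/149.

124/149


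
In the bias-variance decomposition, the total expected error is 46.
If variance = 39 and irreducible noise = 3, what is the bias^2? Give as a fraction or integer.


Total error = bias^2 + variance + irreducible noise. So bias^2 = 46 - 39 - 3 = 4.

4


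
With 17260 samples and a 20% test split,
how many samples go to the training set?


Test set = 17260 * 20% = 3452. Training set = 17260 - 3452 = 13808.

13808


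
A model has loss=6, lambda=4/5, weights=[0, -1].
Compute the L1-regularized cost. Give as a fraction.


L1 norm = sum(|w|) = 1. J = 6 + 4/5 * 1 = 34/5.

34/5


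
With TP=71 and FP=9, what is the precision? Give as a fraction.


Precision = TP / (TP + FP) = 71 / 80 = 71/80.

71/80


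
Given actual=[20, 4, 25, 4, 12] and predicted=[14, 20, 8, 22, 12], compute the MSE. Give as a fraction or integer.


MSE = (1/5) * ((20-14)^2=36 + (4-20)^2=256 + (25-8)^2=289 + (4-22)^2=324 + (12-12)^2=0). Sum = 905. MSE = 181.

181


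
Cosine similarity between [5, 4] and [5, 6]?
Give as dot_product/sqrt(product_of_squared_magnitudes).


dot = 49. |a|^2 = 41, |b|^2 = 61. cos = 49/sqrt(2501).

49/sqrt(2501)


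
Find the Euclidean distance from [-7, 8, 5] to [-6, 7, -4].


d = sqrt(sum of squared differences). (-7--6)^2=1, (8-7)^2=1, (5--4)^2=81. Sum = 83.

sqrt(83)


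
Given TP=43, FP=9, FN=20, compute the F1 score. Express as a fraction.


Precision = 43/52 = 43/52. Recall = 43/63 = 43/63. F1 = 2*P*R/(P+R) = 86/115.

86/115


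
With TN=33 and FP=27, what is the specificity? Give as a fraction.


Specificity = TN / (TN + FP) = 33 / 60 = 11/20.

11/20


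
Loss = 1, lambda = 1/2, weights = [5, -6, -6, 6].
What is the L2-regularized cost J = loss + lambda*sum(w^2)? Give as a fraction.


L2 sq norm = sum(w^2) = 133. J = 1 + 1/2 * 133 = 135/2.

135/2


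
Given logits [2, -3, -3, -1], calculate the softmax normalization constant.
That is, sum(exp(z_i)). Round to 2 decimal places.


Denom = e^2=7.3891 + e^-3=0.0498 + e^-3=0.0498 + e^-1=0.3679. Sum = 7.8566, which rounds to 7.86.

7.86


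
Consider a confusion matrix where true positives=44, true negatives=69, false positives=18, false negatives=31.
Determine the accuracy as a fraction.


Accuracy = (TP + TN) / (TP + TN + FP + FN) = (44 + 69) / 162 = 113/162.

113/162


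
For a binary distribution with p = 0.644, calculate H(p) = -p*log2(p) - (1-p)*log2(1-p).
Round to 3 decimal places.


H = -0.644*log2(0.644) - 0.356*log2(0.356) = 0.939.

0.939


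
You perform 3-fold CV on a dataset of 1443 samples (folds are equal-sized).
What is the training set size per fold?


Each validation fold has 1443/3 = 481 samples. Training set = 1443 - 481 = 962.

962


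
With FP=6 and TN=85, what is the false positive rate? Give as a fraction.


FPR = FP / (FP + TN) = 6 / 91 = 6/91.

6/91


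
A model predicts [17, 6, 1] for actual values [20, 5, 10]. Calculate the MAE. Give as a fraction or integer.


MAE = (1/3) * (|20-17|=3 + |5-6|=1 + |10-1|=9). Sum = 13. MAE = 13/3.

13/3


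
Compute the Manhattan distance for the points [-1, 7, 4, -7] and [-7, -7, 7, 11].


d = sum of absolute differences: |-1--7|=6 + |7--7|=14 + |4-7|=3 + |-7-11|=18 = 41.

41


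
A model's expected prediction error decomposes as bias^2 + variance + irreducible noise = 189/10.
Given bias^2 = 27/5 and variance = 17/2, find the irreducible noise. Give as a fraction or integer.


Total error = bias^2 + variance + irreducible noise. So irreducible noise = 189/10 - 27/5 - 17/2 = 5.

5


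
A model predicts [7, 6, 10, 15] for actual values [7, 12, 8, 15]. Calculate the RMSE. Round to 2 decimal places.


MSE = 10.0000. RMSE = sqrt(10.0000) = 3.16.

3.16


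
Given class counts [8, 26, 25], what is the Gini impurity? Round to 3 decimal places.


Total = 59. Proportions: 8/59, 26/59, 25/59. sum(p_i^2) = 0.3921. Gini = 1 - 0.3921 = 0.6079, which rounds to 0.608.

0.608


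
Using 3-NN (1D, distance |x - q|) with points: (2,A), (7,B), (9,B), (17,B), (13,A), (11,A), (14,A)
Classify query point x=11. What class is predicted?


Distances: |2-11|=9, |7-11|=4, |9-11|=2, |17-11|=6, |13-11|=2, |11-11|=0, |14-11|=3. 3 nearest: (11,A), (13,A), (9,B). Counts: {'A': 2, 'B': 1}. Majority class: A.

A


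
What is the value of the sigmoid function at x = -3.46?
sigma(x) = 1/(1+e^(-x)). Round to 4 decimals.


sigma(-3.46) = 1/(1+e^(3.46)) = 1/(1+31.816977) = 1/32.816977 = 0.0305.

0.0305


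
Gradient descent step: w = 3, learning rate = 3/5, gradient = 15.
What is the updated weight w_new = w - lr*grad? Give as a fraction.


w_new = 3 - 3/5 * 15 = 3 - 9 = -6.

-6


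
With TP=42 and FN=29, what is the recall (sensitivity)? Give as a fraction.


Recall = TP / (TP + FN) = 42 / 71 = 42/71.

42/71


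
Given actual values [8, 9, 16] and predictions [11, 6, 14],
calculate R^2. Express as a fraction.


Mean(y) = 11. SS_res = 22. SS_tot = 38. R^2 = 1 - 22/(38) = 8/19.

8/19


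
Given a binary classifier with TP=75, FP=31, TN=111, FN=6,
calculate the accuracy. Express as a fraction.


Accuracy = (TP + TN) / (TP + TN + FP + FN) = (75 + 111) / 223 = 186/223.

186/223


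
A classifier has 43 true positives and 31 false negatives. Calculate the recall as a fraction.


Recall = TP / (TP + FN) = 43 / 74 = 43/74.

43/74


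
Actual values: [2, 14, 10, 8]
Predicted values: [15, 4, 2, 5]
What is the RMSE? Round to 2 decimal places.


MSE = 85.5000. RMSE = sqrt(85.5000) = 9.25.

9.25


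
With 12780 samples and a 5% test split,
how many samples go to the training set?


Test set = 12780 * 5% = 639. Training set = 12780 - 639 = 12141.

12141


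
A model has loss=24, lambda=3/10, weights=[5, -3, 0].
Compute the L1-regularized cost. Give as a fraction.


L1 norm = sum(|w|) = 8. J = 24 + 3/10 * 8 = 132/5.

132/5


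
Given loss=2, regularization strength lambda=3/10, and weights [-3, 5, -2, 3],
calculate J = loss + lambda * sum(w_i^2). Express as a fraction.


L2 sq norm = sum(w^2) = 47. J = 2 + 3/10 * 47 = 161/10.

161/10


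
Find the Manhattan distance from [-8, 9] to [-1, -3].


d = sum of absolute differences: |-8--1|=7 + |9--3|=12 = 19.

19


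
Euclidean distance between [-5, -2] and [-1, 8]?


d = sqrt(sum of squared differences). (-5--1)^2=16, (-2-8)^2=100. Sum = 116.

sqrt(116)


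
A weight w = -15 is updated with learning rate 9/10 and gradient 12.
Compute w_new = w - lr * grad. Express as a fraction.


w_new = -15 - 9/10 * 12 = -15 - 54/5 = -129/5.

-129/5


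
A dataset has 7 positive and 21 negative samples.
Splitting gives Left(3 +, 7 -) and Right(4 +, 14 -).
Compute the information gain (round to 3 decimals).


H(parent) = 0.8113. H(left) = 0.8813, H(right) = 0.7642. Weighted = (10/28)*0.8813 + (18/28)*0.7642 = 0.8060. IG = 0.8113 - 0.8060 = 0.0053, which rounds to 0.005.

0.005


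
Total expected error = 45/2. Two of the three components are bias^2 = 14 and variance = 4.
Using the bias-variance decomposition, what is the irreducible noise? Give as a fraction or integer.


Total error = bias^2 + variance + irreducible noise. So irreducible noise = 45/2 - 14 - 4 = 9/2.

9/2


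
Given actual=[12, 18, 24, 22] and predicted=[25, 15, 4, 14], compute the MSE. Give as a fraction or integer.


MSE = (1/4) * ((12-25)^2=169 + (18-15)^2=9 + (24-4)^2=400 + (22-14)^2=64). Sum = 642. MSE = 321/2.

321/2


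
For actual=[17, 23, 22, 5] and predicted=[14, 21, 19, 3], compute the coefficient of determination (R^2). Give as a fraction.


Mean(y) = 67/4. SS_res = 26. SS_tot = 819/4. R^2 = 1 - 26/(819/4) = 55/63.

55/63


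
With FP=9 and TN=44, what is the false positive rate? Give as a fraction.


FPR = FP / (FP + TN) = 9 / 53 = 9/53.

9/53


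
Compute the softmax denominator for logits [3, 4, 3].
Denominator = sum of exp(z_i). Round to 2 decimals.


Denom = e^3=20.0855 + e^4=54.5982 + e^3=20.0855. Sum = 94.7692, which rounds to 94.77.

94.77


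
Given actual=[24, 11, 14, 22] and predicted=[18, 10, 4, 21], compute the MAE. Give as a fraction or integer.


MAE = (1/4) * (|24-18|=6 + |11-10|=1 + |14-4|=10 + |22-21|=1). Sum = 18. MAE = 9/2.

9/2


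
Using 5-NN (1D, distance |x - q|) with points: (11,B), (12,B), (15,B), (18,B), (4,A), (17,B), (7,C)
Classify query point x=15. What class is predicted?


Distances: |11-15|=4, |12-15|=3, |15-15|=0, |18-15|=3, |4-15|=11, |17-15|=2, |7-15|=8. 5 nearest: (15,B), (17,B), (12,B), (18,B), (11,B). Counts: {'B': 5}. Majority class: B.

B


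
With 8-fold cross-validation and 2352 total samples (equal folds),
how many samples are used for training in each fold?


Each validation fold has 2352/8 = 294 samples. Training set = 2352 - 294 = 2058.

2058


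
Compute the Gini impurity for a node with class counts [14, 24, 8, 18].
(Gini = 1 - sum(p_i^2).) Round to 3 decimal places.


Total = 64. Proportions: 14/64, 24/64, 8/64, 18/64. sum(p_i^2) = 0.2832. Gini = 1 - 0.2832 = 0.7168, which rounds to 0.717.

0.717


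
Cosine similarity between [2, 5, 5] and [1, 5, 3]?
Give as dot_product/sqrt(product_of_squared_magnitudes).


dot = 42. |a|^2 = 54, |b|^2 = 35. cos = 42/sqrt(1890).

42/sqrt(1890)


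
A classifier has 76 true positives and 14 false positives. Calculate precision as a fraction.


Precision = TP / (TP + FP) = 76 / 90 = 38/45.

38/45


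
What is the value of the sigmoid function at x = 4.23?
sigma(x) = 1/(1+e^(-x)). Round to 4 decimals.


sigma(4.23) = 1/(1+e^(-4.23)) = 1/(1+0.014552) = 1/1.014552 = 0.9857.

0.9857


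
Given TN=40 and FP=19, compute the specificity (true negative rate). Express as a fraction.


Specificity = TN / (TN + FP) = 40 / 59 = 40/59.

40/59


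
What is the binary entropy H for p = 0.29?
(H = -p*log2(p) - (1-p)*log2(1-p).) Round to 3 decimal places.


H = -0.29*log2(0.29) - 0.71*log2(0.71) = 0.869.

0.869


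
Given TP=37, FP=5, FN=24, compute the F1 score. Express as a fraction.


Precision = 37/42 = 37/42. Recall = 37/61 = 37/61. F1 = 2*P*R/(P+R) = 74/103.

74/103


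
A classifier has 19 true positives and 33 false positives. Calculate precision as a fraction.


Precision = TP / (TP + FP) = 19 / 52 = 19/52.

19/52


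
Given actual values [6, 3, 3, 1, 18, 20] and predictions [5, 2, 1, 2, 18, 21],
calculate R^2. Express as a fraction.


Mean(y) = 17/2. SS_res = 8. SS_tot = 691/2. R^2 = 1 - 8/(691/2) = 675/691.

675/691


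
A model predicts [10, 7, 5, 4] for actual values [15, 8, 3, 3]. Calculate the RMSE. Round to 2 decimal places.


MSE = 7.7500. RMSE = sqrt(7.7500) = 2.78.

2.78


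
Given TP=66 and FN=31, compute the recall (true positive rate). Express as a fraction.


Recall = TP / (TP + FN) = 66 / 97 = 66/97.

66/97


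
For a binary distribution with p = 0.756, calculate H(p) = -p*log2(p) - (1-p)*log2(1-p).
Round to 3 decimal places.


H = -0.756*log2(0.756) - 0.244*log2(0.244) = 0.802.

0.802


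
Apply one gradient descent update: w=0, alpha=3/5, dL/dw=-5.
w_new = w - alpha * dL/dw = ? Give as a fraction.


w_new = 0 - 3/5 * -5 = 0 - -3 = 3.

3


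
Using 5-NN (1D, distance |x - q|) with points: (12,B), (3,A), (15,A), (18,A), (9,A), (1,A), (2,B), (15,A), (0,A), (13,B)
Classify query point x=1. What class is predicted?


Distances: |12-1|=11, |3-1|=2, |15-1|=14, |18-1|=17, |9-1|=8, |1-1|=0, |2-1|=1, |15-1|=14, |0-1|=1, |13-1|=12. 5 nearest: (1,A), (0,A), (2,B), (3,A), (9,A). Counts: {'A': 4, 'B': 1}. Majority class: A.

A


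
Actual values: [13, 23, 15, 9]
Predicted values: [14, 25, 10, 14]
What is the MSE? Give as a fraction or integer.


MSE = (1/4) * ((13-14)^2=1 + (23-25)^2=4 + (15-10)^2=25 + (9-14)^2=25). Sum = 55. MSE = 55/4.

55/4


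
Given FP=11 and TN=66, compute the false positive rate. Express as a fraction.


FPR = FP / (FP + TN) = 11 / 77 = 1/7.

1/7


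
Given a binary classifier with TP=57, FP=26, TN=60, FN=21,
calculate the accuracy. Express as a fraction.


Accuracy = (TP + TN) / (TP + TN + FP + FN) = (57 + 60) / 164 = 117/164.

117/164


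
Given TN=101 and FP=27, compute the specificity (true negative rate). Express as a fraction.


Specificity = TN / (TN + FP) = 101 / 128 = 101/128.

101/128


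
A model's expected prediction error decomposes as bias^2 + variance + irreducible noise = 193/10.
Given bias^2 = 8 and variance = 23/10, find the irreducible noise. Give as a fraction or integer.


Total error = bias^2 + variance + irreducible noise. So irreducible noise = 193/10 - 8 - 23/10 = 9.

9


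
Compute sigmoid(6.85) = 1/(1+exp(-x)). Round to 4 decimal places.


sigma(6.85) = 1/(1+e^(-6.85)) = 1/(1+0.001059) = 1/1.001059 = 0.9989.

0.9989


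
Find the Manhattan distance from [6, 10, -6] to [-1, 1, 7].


d = sum of absolute differences: |6--1|=7 + |10-1|=9 + |-6-7|=13 = 29.

29


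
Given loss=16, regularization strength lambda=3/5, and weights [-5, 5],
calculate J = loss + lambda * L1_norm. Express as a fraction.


L1 norm = sum(|w|) = 10. J = 16 + 3/5 * 10 = 22.

22


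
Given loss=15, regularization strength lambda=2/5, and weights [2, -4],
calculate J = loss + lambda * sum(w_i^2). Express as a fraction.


L2 sq norm = sum(w^2) = 20. J = 15 + 2/5 * 20 = 23.

23


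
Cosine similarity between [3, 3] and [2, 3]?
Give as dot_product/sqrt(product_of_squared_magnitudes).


dot = 15. |a|^2 = 18, |b|^2 = 13. cos = 15/sqrt(234).

15/sqrt(234)


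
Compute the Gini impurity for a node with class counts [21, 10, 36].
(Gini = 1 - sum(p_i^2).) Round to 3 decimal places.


Total = 67. Proportions: 21/67, 10/67, 36/67. sum(p_i^2) = 0.4092. Gini = 1 - 0.4092 = 0.5908, which rounds to 0.591.

0.591


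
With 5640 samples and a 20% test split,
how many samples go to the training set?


Test set = 5640 * 20% = 1128. Training set = 5640 - 1128 = 4512.

4512


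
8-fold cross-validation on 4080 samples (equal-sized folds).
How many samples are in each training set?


Each validation fold has 4080/8 = 510 samples. Training set = 4080 - 510 = 3570.

3570


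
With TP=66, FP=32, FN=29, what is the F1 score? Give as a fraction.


Precision = 66/98 = 33/49. Recall = 66/95 = 66/95. F1 = 2*P*R/(P+R) = 132/193.

132/193


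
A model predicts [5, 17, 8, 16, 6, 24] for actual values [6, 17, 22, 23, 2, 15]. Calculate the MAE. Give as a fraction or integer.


MAE = (1/6) * (|6-5|=1 + |17-17|=0 + |22-8|=14 + |23-16|=7 + |2-6|=4 + |15-24|=9). Sum = 35. MAE = 35/6.

35/6


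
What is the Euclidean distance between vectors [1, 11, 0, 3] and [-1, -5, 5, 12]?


d = sqrt(sum of squared differences). (1--1)^2=4, (11--5)^2=256, (0-5)^2=25, (3-12)^2=81. Sum = 366.

sqrt(366)


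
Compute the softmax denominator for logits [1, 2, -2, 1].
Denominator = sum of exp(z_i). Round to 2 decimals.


Denom = e^1=2.7183 + e^2=7.3891 + e^-2=0.1353 + e^1=2.7183. Sum = 12.9610, which rounds to 12.96.

12.96


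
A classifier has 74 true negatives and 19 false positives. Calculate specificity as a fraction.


Specificity = TN / (TN + FP) = 74 / 93 = 74/93.

74/93


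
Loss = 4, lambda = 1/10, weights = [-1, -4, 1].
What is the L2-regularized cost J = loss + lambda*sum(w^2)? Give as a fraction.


L2 sq norm = sum(w^2) = 18. J = 4 + 1/10 * 18 = 29/5.

29/5


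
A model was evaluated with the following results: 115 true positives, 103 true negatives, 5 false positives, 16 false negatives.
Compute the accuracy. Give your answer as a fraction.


Accuracy = (TP + TN) / (TP + TN + FP + FN) = (115 + 103) / 239 = 218/239.

218/239


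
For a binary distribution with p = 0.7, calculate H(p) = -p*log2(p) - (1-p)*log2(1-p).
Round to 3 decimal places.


H = -0.7*log2(0.7) - 0.3*log2(0.3) = 0.881.

0.881


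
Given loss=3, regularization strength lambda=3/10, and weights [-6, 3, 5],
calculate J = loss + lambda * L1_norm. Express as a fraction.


L1 norm = sum(|w|) = 14. J = 3 + 3/10 * 14 = 36/5.

36/5


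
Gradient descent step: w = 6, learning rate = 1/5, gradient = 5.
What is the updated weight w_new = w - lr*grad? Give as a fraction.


w_new = 6 - 1/5 * 5 = 6 - 1 = 5.

5


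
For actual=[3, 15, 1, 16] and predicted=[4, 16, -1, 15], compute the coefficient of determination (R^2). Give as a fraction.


Mean(y) = 35/4. SS_res = 7. SS_tot = 739/4. R^2 = 1 - 7/(739/4) = 711/739.

711/739


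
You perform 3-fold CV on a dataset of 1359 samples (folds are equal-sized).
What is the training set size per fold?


Each validation fold has 1359/3 = 453 samples. Training set = 1359 - 453 = 906.

906


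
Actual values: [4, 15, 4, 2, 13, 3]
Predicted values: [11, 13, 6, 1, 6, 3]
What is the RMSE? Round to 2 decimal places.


MSE = 17.8333. RMSE = sqrt(17.8333) = 4.22.

4.22


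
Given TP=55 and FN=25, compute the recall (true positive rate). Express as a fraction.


Recall = TP / (TP + FN) = 55 / 80 = 11/16.

11/16


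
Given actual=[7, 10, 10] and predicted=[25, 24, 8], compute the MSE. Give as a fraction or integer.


MSE = (1/3) * ((7-25)^2=324 + (10-24)^2=196 + (10-8)^2=4). Sum = 524. MSE = 524/3.

524/3


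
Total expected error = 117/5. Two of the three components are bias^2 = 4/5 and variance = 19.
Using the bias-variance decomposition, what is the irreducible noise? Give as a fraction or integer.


Total error = bias^2 + variance + irreducible noise. So irreducible noise = 117/5 - 4/5 - 19 = 18/5.

18/5


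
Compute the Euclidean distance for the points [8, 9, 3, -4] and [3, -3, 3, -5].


d = sqrt(sum of squared differences). (8-3)^2=25, (9--3)^2=144, (3-3)^2=0, (-4--5)^2=1. Sum = 170.

sqrt(170)


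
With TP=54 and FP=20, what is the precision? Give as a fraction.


Precision = TP / (TP + FP) = 54 / 74 = 27/37.

27/37


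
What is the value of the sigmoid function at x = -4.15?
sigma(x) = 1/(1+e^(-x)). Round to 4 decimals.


sigma(-4.15) = 1/(1+e^(4.15)) = 1/(1+63.434000) = 1/64.434000 = 0.0155.

0.0155


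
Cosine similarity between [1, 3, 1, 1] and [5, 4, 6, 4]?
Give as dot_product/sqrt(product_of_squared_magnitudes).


dot = 27. |a|^2 = 12, |b|^2 = 93. cos = 27/sqrt(1116).

27/sqrt(1116)


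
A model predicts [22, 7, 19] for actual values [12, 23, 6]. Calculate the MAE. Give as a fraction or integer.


MAE = (1/3) * (|12-22|=10 + |23-7|=16 + |6-19|=13). Sum = 39. MAE = 13.

13


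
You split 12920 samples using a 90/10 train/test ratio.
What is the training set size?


Test set = 12920 * 10% = 1292. Training set = 12920 - 1292 = 11628.

11628


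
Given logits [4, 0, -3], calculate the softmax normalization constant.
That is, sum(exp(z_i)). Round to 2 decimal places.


Denom = e^4=54.5982 + e^0=1.0000 + e^-3=0.0498. Sum = 55.6480, which rounds to 55.65.

55.65


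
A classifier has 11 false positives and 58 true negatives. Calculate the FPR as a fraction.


FPR = FP / (FP + TN) = 11 / 69 = 11/69.

11/69


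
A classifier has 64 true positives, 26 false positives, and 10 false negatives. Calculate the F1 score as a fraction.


Precision = 64/90 = 32/45. Recall = 64/74 = 32/37. F1 = 2*P*R/(P+R) = 32/41.

32/41


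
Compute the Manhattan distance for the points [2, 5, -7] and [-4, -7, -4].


d = sum of absolute differences: |2--4|=6 + |5--7|=12 + |-7--4|=3 = 21.

21


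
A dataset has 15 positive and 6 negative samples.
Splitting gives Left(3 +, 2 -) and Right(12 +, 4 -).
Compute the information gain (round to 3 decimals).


H(parent) = 0.8631. H(left) = 0.9710, H(right) = 0.8113. Weighted = (5/21)*0.9710 + (16/21)*0.8113 = 0.8493. IG = 0.8631 - 0.8493 = 0.0138, which rounds to 0.014.

0.014


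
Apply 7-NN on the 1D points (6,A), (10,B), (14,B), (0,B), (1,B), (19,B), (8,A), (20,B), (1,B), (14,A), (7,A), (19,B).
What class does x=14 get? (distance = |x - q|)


Distances: |6-14|=8, |10-14|=4, |14-14|=0, |0-14|=14, |1-14|=13, |19-14|=5, |8-14|=6, |20-14|=6, |1-14|=13, |14-14|=0, |7-14|=7, |19-14|=5. 7 nearest: (14,A), (14,B), (10,B), (19,B), (19,B), (8,A), (20,B). Counts: {'A': 2, 'B': 5}. Majority class: B.

B


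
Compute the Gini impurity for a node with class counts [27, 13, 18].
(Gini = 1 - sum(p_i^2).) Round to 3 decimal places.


Total = 58. Proportions: 27/58, 13/58, 18/58. sum(p_i^2) = 0.3633. Gini = 1 - 0.3633 = 0.6367, which rounds to 0.637.

0.637


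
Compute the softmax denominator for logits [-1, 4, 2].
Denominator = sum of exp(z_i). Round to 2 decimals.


Denom = e^-1=0.3679 + e^4=54.5982 + e^2=7.3891. Sum = 62.3552, which rounds to 62.36.

62.36


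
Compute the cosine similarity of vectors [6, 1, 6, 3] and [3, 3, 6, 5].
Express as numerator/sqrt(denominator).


dot = 72. |a|^2 = 82, |b|^2 = 79. cos = 72/sqrt(6478).

72/sqrt(6478)


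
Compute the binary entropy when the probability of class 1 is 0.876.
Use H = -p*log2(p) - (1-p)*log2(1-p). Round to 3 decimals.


H = -0.876*log2(0.876) - 0.124*log2(0.124) = 0.541.

0.541


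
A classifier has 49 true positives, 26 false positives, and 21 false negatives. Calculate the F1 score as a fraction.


Precision = 49/75 = 49/75. Recall = 49/70 = 7/10. F1 = 2*P*R/(P+R) = 98/145.

98/145


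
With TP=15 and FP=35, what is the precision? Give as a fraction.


Precision = TP / (TP + FP) = 15 / 50 = 3/10.

3/10


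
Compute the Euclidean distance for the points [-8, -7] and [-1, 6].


d = sqrt(sum of squared differences). (-8--1)^2=49, (-7-6)^2=169. Sum = 218.

sqrt(218)


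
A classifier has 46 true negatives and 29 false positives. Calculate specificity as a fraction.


Specificity = TN / (TN + FP) = 46 / 75 = 46/75.

46/75


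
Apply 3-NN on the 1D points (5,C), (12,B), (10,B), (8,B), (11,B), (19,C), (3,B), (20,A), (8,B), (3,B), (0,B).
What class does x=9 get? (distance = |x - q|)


Distances: |5-9|=4, |12-9|=3, |10-9|=1, |8-9|=1, |11-9|=2, |19-9|=10, |3-9|=6, |20-9|=11, |8-9|=1, |3-9|=6, |0-9|=9. 3 nearest: (10,B), (8,B), (8,B). Counts: {'B': 3}. Majority class: B.

B


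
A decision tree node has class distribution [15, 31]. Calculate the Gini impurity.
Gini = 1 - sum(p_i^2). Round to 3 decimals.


Total = 46. Proportions: 15/46, 31/46. sum(p_i^2) = 0.5605. Gini = 1 - 0.5605 = 0.4395, which rounds to 0.440.

0.440


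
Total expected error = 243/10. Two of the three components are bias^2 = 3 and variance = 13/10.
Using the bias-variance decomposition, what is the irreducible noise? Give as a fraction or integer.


Total error = bias^2 + variance + irreducible noise. So irreducible noise = 243/10 - 3 - 13/10 = 20.

20
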